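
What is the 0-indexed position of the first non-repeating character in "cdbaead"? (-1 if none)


Input: cdbaead
Character frequencies:
  'a': 2
  'b': 1
  'c': 1
  'd': 2
  'e': 1
Scanning left to right for freq == 1:
  Position 0 ('c'): unique! => answer = 0

0


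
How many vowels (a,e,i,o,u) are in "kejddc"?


Input: kejddc
Checking each character:
  'k' at position 0: consonant
  'e' at position 1: vowel (running total: 1)
  'j' at position 2: consonant
  'd' at position 3: consonant
  'd' at position 4: consonant
  'c' at position 5: consonant
Total vowels: 1

1


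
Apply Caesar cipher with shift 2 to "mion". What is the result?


Caesar cipher: shift "mion" by 2
  'm' (pos 12) + 2 = pos 14 = 'o'
  'i' (pos 8) + 2 = pos 10 = 'k'
  'o' (pos 14) + 2 = pos 16 = 'q'
  'n' (pos 13) + 2 = pos 15 = 'p'
Result: okqp

okqp


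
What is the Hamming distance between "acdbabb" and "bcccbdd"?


Comparing "acdbabb" and "bcccbdd" position by position:
  Position 0: 'a' vs 'b' => differ
  Position 1: 'c' vs 'c' => same
  Position 2: 'd' vs 'c' => differ
  Position 3: 'b' vs 'c' => differ
  Position 4: 'a' vs 'b' => differ
  Position 5: 'b' vs 'd' => differ
  Position 6: 'b' vs 'd' => differ
Total differences (Hamming distance): 6

6


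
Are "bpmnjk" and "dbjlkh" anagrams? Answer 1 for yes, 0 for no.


Strings: "bpmnjk", "dbjlkh"
Sorted first:  bjkmnp
Sorted second: bdhjkl
Differ at position 1: 'j' vs 'd' => not anagrams

0


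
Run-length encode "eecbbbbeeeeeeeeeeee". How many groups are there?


Input: eecbbbbeeeeeeeeeeee
Scanning for consecutive runs:
  Group 1: 'e' x 2 (positions 0-1)
  Group 2: 'c' x 1 (positions 2-2)
  Group 3: 'b' x 4 (positions 3-6)
  Group 4: 'e' x 12 (positions 7-18)
Total groups: 4

4


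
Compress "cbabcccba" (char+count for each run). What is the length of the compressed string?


Input: cbabcccba
Runs:
  'c' x 1 => "c1"
  'b' x 1 => "b1"
  'a' x 1 => "a1"
  'b' x 1 => "b1"
  'c' x 3 => "c3"
  'b' x 1 => "b1"
  'a' x 1 => "a1"
Compressed: "c1b1a1b1c3b1a1"
Compressed length: 14

14


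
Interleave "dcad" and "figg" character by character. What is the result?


Interleaving "dcad" and "figg":
  Position 0: 'd' from first, 'f' from second => "df"
  Position 1: 'c' from first, 'i' from second => "ci"
  Position 2: 'a' from first, 'g' from second => "ag"
  Position 3: 'd' from first, 'g' from second => "dg"
Result: dfciagdg

dfciagdg


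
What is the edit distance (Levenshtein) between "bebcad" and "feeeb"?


Computing edit distance: "bebcad" -> "feeeb"
DP table:
           f    e    e    e    b
      0    1    2    3    4    5
  b   1    1    2    3    4    4
  e   2    2    1    2    3    4
  b   3    3    2    2    3    3
  c   4    4    3    3    3    4
  a   5    5    4    4    4    4
  d   6    6    5    5    5    5
Edit distance = dp[6][5] = 5

5


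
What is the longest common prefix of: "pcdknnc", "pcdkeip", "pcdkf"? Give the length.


Words: pcdknnc, pcdkeip, pcdkf
  Position 0: all 'p' => match
  Position 1: all 'c' => match
  Position 2: all 'd' => match
  Position 3: all 'k' => match
  Position 4: ('n', 'e', 'f') => mismatch, stop
LCP = "pcdk" (length 4)

4


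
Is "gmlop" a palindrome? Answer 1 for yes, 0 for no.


Input: gmlop
Reversed: polmg
  Compare pos 0 ('g') with pos 4 ('p'): MISMATCH
  Compare pos 1 ('m') with pos 3 ('o'): MISMATCH
Result: not a palindrome

0


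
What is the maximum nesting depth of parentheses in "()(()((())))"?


Input: "()(()((())))"
Tracking depth:
  Position 0 '(': depth becomes 1
  Position 1 ')': depth becomes 0
  Position 2 '(': depth becomes 1
  Position 3 '(': depth becomes 2
  Position 4 ')': depth becomes 1
  Position 5 '(': depth becomes 2
  Position 6 '(': depth becomes 3
  Position 7 '(': depth becomes 4
  Position 8 ')': depth becomes 3
  Position 9 ')': depth becomes 2
  Position 10 ')': depth becomes 1
  Position 11 ')': depth becomes 0
Maximum depth reached: 4

4


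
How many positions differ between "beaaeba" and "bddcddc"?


Comparing "beaaeba" and "bddcddc" position by position:
  Position 0: 'b' vs 'b' => same
  Position 1: 'e' vs 'd' => DIFFER
  Position 2: 'a' vs 'd' => DIFFER
  Position 3: 'a' vs 'c' => DIFFER
  Position 4: 'e' vs 'd' => DIFFER
  Position 5: 'b' vs 'd' => DIFFER
  Position 6: 'a' vs 'c' => DIFFER
Positions that differ: 6

6


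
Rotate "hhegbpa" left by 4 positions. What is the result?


Input: "hhegbpa", rotate left by 4
First 4 characters: "hheg"
Remaining characters: "bpa"
Concatenate remaining + first: "bpa" + "hheg" = "bpahheg"

bpahheg


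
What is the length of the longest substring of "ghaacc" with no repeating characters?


Input: "ghaacc"
Sliding window (track last position of each char):
  Position 0 ('g'): window [0,0] length 1 -- new best
  Position 1 ('h'): window [0,1] length 2 -- new best
  Position 2 ('a'): window [0,2] length 3 -- new best
  Position 3 ('a'): repeat (last at 2), move window start to 3
  Position 3 ('a'): window [3,3] length 1
  Position 4 ('c'): window [3,4] length 2
  Position 5 ('c'): repeat (last at 4), move window start to 5
  Position 5 ('c'): window [5,5] length 1
Longest substring with no repeats: "gha" with length 3

3


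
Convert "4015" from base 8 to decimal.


Input: "4015" in base 8
Positional expansion:
  Digit '4' (value 4) x 8^3 = 2048
  Digit '0' (value 0) x 8^2 = 0
  Digit '1' (value 1) x 8^1 = 8
  Digit '5' (value 5) x 8^0 = 5
Sum = 2061

2061


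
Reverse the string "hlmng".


Input: hlmng
Reading characters right to left:
  Position 4: 'g'
  Position 3: 'n'
  Position 2: 'm'
  Position 1: 'l'
  Position 0: 'h'
Reversed: gnmlh

gnmlh


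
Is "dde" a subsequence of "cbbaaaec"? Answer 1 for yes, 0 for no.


Check if "dde" is a subsequence of "cbbaaaec"
Greedy scan:
  Position 0 ('c'): no match needed
  Position 1 ('b'): no match needed
  Position 2 ('b'): no match needed
  Position 3 ('a'): no match needed
  Position 4 ('a'): no match needed
  Position 5 ('a'): no match needed
  Position 6 ('e'): no match needed
  Position 7 ('c'): no match needed
Only matched 0/3 characters => not a subsequence

0


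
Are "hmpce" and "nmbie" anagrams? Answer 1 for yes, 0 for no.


Strings: "hmpce", "nmbie"
Sorted first:  cehmp
Sorted second: beimn
Differ at position 0: 'c' vs 'b' => not anagrams

0


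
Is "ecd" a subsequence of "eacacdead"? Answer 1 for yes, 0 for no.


Check if "ecd" is a subsequence of "eacacdead"
Greedy scan:
  Position 0 ('e'): matches sub[0] = 'e'
  Position 1 ('a'): no match needed
  Position 2 ('c'): matches sub[1] = 'c'
  Position 3 ('a'): no match needed
  Position 4 ('c'): no match needed
  Position 5 ('d'): matches sub[2] = 'd'
  Position 6 ('e'): no match needed
  Position 7 ('a'): no match needed
  Position 8 ('d'): no match needed
All 3 characters matched => is a subsequence

1


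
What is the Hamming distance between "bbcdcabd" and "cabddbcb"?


Comparing "bbcdcabd" and "cabddbcb" position by position:
  Position 0: 'b' vs 'c' => differ
  Position 1: 'b' vs 'a' => differ
  Position 2: 'c' vs 'b' => differ
  Position 3: 'd' vs 'd' => same
  Position 4: 'c' vs 'd' => differ
  Position 5: 'a' vs 'b' => differ
  Position 6: 'b' vs 'c' => differ
  Position 7: 'd' vs 'b' => differ
Total differences (Hamming distance): 7

7


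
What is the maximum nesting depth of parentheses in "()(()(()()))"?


Input: "()(()(()()))"
Tracking depth:
  Position 0 '(': depth becomes 1
  Position 1 ')': depth becomes 0
  Position 2 '(': depth becomes 1
  Position 3 '(': depth becomes 2
  Position 4 ')': depth becomes 1
  Position 5 '(': depth becomes 2
  Position 6 '(': depth becomes 3
  Position 7 ')': depth becomes 2
  Position 8 '(': depth becomes 3
  Position 9 ')': depth becomes 2
  Position 10 ')': depth becomes 1
  Position 11 ')': depth becomes 0
Maximum depth reached: 3

3


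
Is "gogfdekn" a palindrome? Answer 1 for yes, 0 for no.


Input: gogfdekn
Reversed: nkedfgog
  Compare pos 0 ('g') with pos 7 ('n'): MISMATCH
  Compare pos 1 ('o') with pos 6 ('k'): MISMATCH
  Compare pos 2 ('g') with pos 5 ('e'): MISMATCH
  Compare pos 3 ('f') with pos 4 ('d'): MISMATCH
Result: not a palindrome

0


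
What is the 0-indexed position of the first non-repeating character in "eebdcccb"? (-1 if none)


Input: eebdcccb
Character frequencies:
  'b': 2
  'c': 3
  'd': 1
  'e': 2
Scanning left to right for freq == 1:
  Position 0 ('e'): freq=2, skip
  Position 1 ('e'): freq=2, skip
  Position 2 ('b'): freq=2, skip
  Position 3 ('d'): unique! => answer = 3

3


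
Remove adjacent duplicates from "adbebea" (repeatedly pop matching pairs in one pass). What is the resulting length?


Input: adbebea
Stack-based adjacent duplicate removal:
  Read 'a': push. Stack: a
  Read 'd': push. Stack: ad
  Read 'b': push. Stack: adb
  Read 'e': push. Stack: adbe
  Read 'b': push. Stack: adbeb
  Read 'e': push. Stack: adbebe
  Read 'a': push. Stack: adbebea
Final stack: "adbebea" (length 7)

7


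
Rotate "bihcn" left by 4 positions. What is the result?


Input: "bihcn", rotate left by 4
First 4 characters: "bihc"
Remaining characters: "n"
Concatenate remaining + first: "n" + "bihc" = "nbihc"

nbihc


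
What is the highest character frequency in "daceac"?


Input: daceac
Character counts:
  'a': 2
  'c': 2
  'd': 1
  'e': 1
Maximum frequency: 2

2


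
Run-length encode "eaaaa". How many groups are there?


Input: eaaaa
Scanning for consecutive runs:
  Group 1: 'e' x 1 (positions 0-0)
  Group 2: 'a' x 4 (positions 1-4)
Total groups: 2

2


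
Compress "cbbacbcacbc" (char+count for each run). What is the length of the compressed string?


Input: cbbacbcacbc
Runs:
  'c' x 1 => "c1"
  'b' x 2 => "b2"
  'a' x 1 => "a1"
  'c' x 1 => "c1"
  'b' x 1 => "b1"
  'c' x 1 => "c1"
  'a' x 1 => "a1"
  'c' x 1 => "c1"
  'b' x 1 => "b1"
  'c' x 1 => "c1"
Compressed: "c1b2a1c1b1c1a1c1b1c1"
Compressed length: 20

20


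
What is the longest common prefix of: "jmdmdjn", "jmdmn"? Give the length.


Words: jmdmdjn, jmdmn
  Position 0: all 'j' => match
  Position 1: all 'm' => match
  Position 2: all 'd' => match
  Position 3: all 'm' => match
  Position 4: ('d', 'n') => mismatch, stop
LCP = "jmdm" (length 4)

4


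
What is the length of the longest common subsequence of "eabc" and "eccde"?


LCS of "eabc" and "eccde"
DP table:
           e    c    c    d    e
      0    0    0    0    0    0
  e   0    1    1    1    1    1
  a   0    1    1    1    1    1
  b   0    1    1    1    1    1
  c   0    1    2    2    2    2
LCS length = dp[4][5] = 2

2


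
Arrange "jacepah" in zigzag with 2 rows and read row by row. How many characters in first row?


Zigzag "jacepah" into 2 rows:
Placing characters:
  'j' => row 0
  'a' => row 1
  'c' => row 0
  'e' => row 1
  'p' => row 0
  'a' => row 1
  'h' => row 0
Rows:
  Row 0: "jcph"
  Row 1: "aea"
First row length: 4

4


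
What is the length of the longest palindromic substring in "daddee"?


Input: "daddee"
Checking substrings for palindromes:
  [0:3] "dad" (len 3) => palindrome
  [2:4] "dd" (len 2) => palindrome
  [4:6] "ee" (len 2) => palindrome
Longest palindromic substring: "dad" with length 3

3


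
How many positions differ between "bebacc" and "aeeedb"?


Comparing "bebacc" and "aeeedb" position by position:
  Position 0: 'b' vs 'a' => DIFFER
  Position 1: 'e' vs 'e' => same
  Position 2: 'b' vs 'e' => DIFFER
  Position 3: 'a' vs 'e' => DIFFER
  Position 4: 'c' vs 'd' => DIFFER
  Position 5: 'c' vs 'b' => DIFFER
Positions that differ: 5

5


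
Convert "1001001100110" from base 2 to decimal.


Input: "1001001100110" in base 2
Positional expansion:
  Digit '1' (value 1) x 2^12 = 4096
  Digit '0' (value 0) x 2^11 = 0
  Digit '0' (value 0) x 2^10 = 0
  Digit '1' (value 1) x 2^9 = 512
  Digit '0' (value 0) x 2^8 = 0
  Digit '0' (value 0) x 2^7 = 0
  Digit '1' (value 1) x 2^6 = 64
  Digit '1' (value 1) x 2^5 = 32
  Digit '0' (value 0) x 2^4 = 0
  Digit '0' (value 0) x 2^3 = 0
  Digit '1' (value 1) x 2^2 = 4
  Digit '1' (value 1) x 2^1 = 2
  Digit '0' (value 0) x 2^0 = 0
Sum = 4710

4710


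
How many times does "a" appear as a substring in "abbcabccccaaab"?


Searching for "a" in "abbcabccccaaab"
Scanning each position:
  Position 0: "a" => MATCH
  Position 1: "b" => no
  Position 2: "b" => no
  Position 3: "c" => no
  Position 4: "a" => MATCH
  Position 5: "b" => no
  Position 6: "c" => no
  Position 7: "c" => no
  Position 8: "c" => no
  Position 9: "c" => no
  Position 10: "a" => MATCH
  Position 11: "a" => MATCH
  Position 12: "a" => MATCH
  Position 13: "b" => no
Total occurrences: 5

5


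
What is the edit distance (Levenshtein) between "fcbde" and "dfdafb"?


Computing edit distance: "fcbde" -> "dfdafb"
DP table:
           d    f    d    a    f    b
      0    1    2    3    4    5    6
  f   1    1    1    2    3    4    5
  c   2    2    2    2    3    4    5
  b   3    3    3    3    3    4    4
  d   4    3    4    3    4    4    5
  e   5    4    4    4    4    5    5
Edit distance = dp[5][6] = 5

5


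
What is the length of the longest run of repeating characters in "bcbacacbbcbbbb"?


Input: "bcbacacbbcbbbb"
Scanning for longest run:
  Position 1 ('c'): new char, reset run to 1
  Position 2 ('b'): new char, reset run to 1
  Position 3 ('a'): new char, reset run to 1
  Position 4 ('c'): new char, reset run to 1
  Position 5 ('a'): new char, reset run to 1
  Position 6 ('c'): new char, reset run to 1
  Position 7 ('b'): new char, reset run to 1
  Position 8 ('b'): continues run of 'b', length=2
  Position 9 ('c'): new char, reset run to 1
  Position 10 ('b'): new char, reset run to 1
  Position 11 ('b'): continues run of 'b', length=2
  Position 12 ('b'): continues run of 'b', length=3
  Position 13 ('b'): continues run of 'b', length=4
Longest run: 'b' with length 4

4


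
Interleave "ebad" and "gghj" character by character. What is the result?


Interleaving "ebad" and "gghj":
  Position 0: 'e' from first, 'g' from second => "eg"
  Position 1: 'b' from first, 'g' from second => "bg"
  Position 2: 'a' from first, 'h' from second => "ah"
  Position 3: 'd' from first, 'j' from second => "dj"
Result: egbgahdj

egbgahdj


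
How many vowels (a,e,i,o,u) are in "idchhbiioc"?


Input: idchhbiioc
Checking each character:
  'i' at position 0: vowel (running total: 1)
  'd' at position 1: consonant
  'c' at position 2: consonant
  'h' at position 3: consonant
  'h' at position 4: consonant
  'b' at position 5: consonant
  'i' at position 6: vowel (running total: 2)
  'i' at position 7: vowel (running total: 3)
  'o' at position 8: vowel (running total: 4)
  'c' at position 9: consonant
Total vowels: 4

4


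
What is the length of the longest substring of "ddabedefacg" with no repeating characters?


Input: "ddabedefacg"
Sliding window (track last position of each char):
  Position 0 ('d'): window [0,0] length 1 -- new best
  Position 1 ('d'): repeat (last at 0), move window start to 1
  Position 1 ('d'): window [1,1] length 1
  Position 2 ('a'): window [1,2] length 2 -- new best
  Position 3 ('b'): window [1,3] length 3 -- new best
  Position 4 ('e'): window [1,4] length 4 -- new best
  Position 5 ('d'): repeat (last at 1), move window start to 2
  Position 5 ('d'): window [2,5] length 4
  Position 6 ('e'): repeat (last at 4), move window start to 5
  Position 6 ('e'): window [5,6] length 2
  Position 7 ('f'): window [5,7] length 3
  Position 8 ('a'): window [5,8] length 4
  Position 9 ('c'): window [5,9] length 5 -- new best
  Position 10 ('g'): window [5,10] length 6 -- new best
Longest substring with no repeats: "defacg" with length 6

6


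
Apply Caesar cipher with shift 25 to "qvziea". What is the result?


Caesar cipher: shift "qvziea" by 25
  'q' (pos 16) + 25 = pos 15 = 'p'
  'v' (pos 21) + 25 = pos 20 = 'u'
  'z' (pos 25) + 25 = pos 24 = 'y'
  'i' (pos 8) + 25 = pos 7 = 'h'
  'e' (pos 4) + 25 = pos 3 = 'd'
  'a' (pos 0) + 25 = pos 25 = 'z'
Result: puyhdz

puyhdz


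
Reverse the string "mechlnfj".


Input: mechlnfj
Reading characters right to left:
  Position 7: 'j'
  Position 6: 'f'
  Position 5: 'n'
  Position 4: 'l'
  Position 3: 'h'
  Position 2: 'c'
  Position 1: 'e'
  Position 0: 'm'
Reversed: jfnlhcem

jfnlhcem


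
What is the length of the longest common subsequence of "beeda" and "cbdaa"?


LCS of "beeda" and "cbdaa"
DP table:
           c    b    d    a    a
      0    0    0    0    0    0
  b   0    0    1    1    1    1
  e   0    0    1    1    1    1
  e   0    0    1    1    1    1
  d   0    0    1    2    2    2
  a   0    0    1    2    3    3
LCS length = dp[5][5] = 3

3


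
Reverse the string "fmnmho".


Input: fmnmho
Reading characters right to left:
  Position 5: 'o'
  Position 4: 'h'
  Position 3: 'm'
  Position 2: 'n'
  Position 1: 'm'
  Position 0: 'f'
Reversed: ohmnmf

ohmnmf


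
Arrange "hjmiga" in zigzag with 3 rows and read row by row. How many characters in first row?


Zigzag "hjmiga" into 3 rows:
Placing characters:
  'h' => row 0
  'j' => row 1
  'm' => row 2
  'i' => row 1
  'g' => row 0
  'a' => row 1
Rows:
  Row 0: "hg"
  Row 1: "jia"
  Row 2: "m"
First row length: 2

2


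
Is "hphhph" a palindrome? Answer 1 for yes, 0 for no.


Input: hphhph
Reversed: hphhph
  Compare pos 0 ('h') with pos 5 ('h'): match
  Compare pos 1 ('p') with pos 4 ('p'): match
  Compare pos 2 ('h') with pos 3 ('h'): match
Result: palindrome

1


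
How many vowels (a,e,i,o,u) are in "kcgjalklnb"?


Input: kcgjalklnb
Checking each character:
  'k' at position 0: consonant
  'c' at position 1: consonant
  'g' at position 2: consonant
  'j' at position 3: consonant
  'a' at position 4: vowel (running total: 1)
  'l' at position 5: consonant
  'k' at position 6: consonant
  'l' at position 7: consonant
  'n' at position 8: consonant
  'b' at position 9: consonant
Total vowels: 1

1


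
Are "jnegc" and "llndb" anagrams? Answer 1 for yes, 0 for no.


Strings: "jnegc", "llndb"
Sorted first:  cegjn
Sorted second: bdlln
Differ at position 0: 'c' vs 'b' => not anagrams

0


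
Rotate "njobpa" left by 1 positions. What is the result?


Input: "njobpa", rotate left by 1
First 1 characters: "n"
Remaining characters: "jobpa"
Concatenate remaining + first: "jobpa" + "n" = "jobpan"

jobpan


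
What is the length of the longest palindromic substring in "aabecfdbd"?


Input: "aabecfdbd"
Checking substrings for palindromes:
  [6:9] "dbd" (len 3) => palindrome
  [0:2] "aa" (len 2) => palindrome
Longest palindromic substring: "dbd" with length 3

3


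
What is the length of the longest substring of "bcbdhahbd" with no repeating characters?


Input: "bcbdhahbd"
Sliding window (track last position of each char):
  Position 0 ('b'): window [0,0] length 1 -- new best
  Position 1 ('c'): window [0,1] length 2 -- new best
  Position 2 ('b'): repeat (last at 0), move window start to 1
  Position 2 ('b'): window [1,2] length 2
  Position 3 ('d'): window [1,3] length 3 -- new best
  Position 4 ('h'): window [1,4] length 4 -- new best
  Position 5 ('a'): window [1,5] length 5 -- new best
  Position 6 ('h'): repeat (last at 4), move window start to 5
  Position 6 ('h'): window [5,6] length 2
  Position 7 ('b'): window [5,7] length 3
  Position 8 ('d'): window [5,8] length 4
Longest substring with no repeats: "cbdha" with length 5

5


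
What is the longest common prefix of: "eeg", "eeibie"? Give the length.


Words: eeg, eeibie
  Position 0: all 'e' => match
  Position 1: all 'e' => match
  Position 2: ('g', 'i') => mismatch, stop
LCP = "ee" (length 2)

2


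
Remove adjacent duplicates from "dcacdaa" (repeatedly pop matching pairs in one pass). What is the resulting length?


Input: dcacdaa
Stack-based adjacent duplicate removal:
  Read 'd': push. Stack: d
  Read 'c': push. Stack: dc
  Read 'a': push. Stack: dca
  Read 'c': push. Stack: dcac
  Read 'd': push. Stack: dcacd
  Read 'a': push. Stack: dcacda
  Read 'a': matches stack top 'a' => pop. Stack: dcacd
Final stack: "dcacd" (length 5)

5


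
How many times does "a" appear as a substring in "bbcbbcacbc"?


Searching for "a" in "bbcbbcacbc"
Scanning each position:
  Position 0: "b" => no
  Position 1: "b" => no
  Position 2: "c" => no
  Position 3: "b" => no
  Position 4: "b" => no
  Position 5: "c" => no
  Position 6: "a" => MATCH
  Position 7: "c" => no
  Position 8: "b" => no
  Position 9: "c" => no
Total occurrences: 1

1


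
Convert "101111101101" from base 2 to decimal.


Input: "101111101101" in base 2
Positional expansion:
  Digit '1' (value 1) x 2^11 = 2048
  Digit '0' (value 0) x 2^10 = 0
  Digit '1' (value 1) x 2^9 = 512
  Digit '1' (value 1) x 2^8 = 256
  Digit '1' (value 1) x 2^7 = 128
  Digit '1' (value 1) x 2^6 = 64
  Digit '1' (value 1) x 2^5 = 32
  Digit '0' (value 0) x 2^4 = 0
  Digit '1' (value 1) x 2^3 = 8
  Digit '1' (value 1) x 2^2 = 4
  Digit '0' (value 0) x 2^1 = 0
  Digit '1' (value 1) x 2^0 = 1
Sum = 3053

3053


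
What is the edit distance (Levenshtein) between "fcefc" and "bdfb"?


Computing edit distance: "fcefc" -> "bdfb"
DP table:
           b    d    f    b
      0    1    2    3    4
  f   1    1    2    2    3
  c   2    2    2    3    3
  e   3    3    3    3    4
  f   4    4    4    3    4
  c   5    5    5    4    4
Edit distance = dp[5][4] = 4

4


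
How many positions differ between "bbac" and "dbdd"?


Comparing "bbac" and "dbdd" position by position:
  Position 0: 'b' vs 'd' => DIFFER
  Position 1: 'b' vs 'b' => same
  Position 2: 'a' vs 'd' => DIFFER
  Position 3: 'c' vs 'd' => DIFFER
Positions that differ: 3

3


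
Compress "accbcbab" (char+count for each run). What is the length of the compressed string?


Input: accbcbab
Runs:
  'a' x 1 => "a1"
  'c' x 2 => "c2"
  'b' x 1 => "b1"
  'c' x 1 => "c1"
  'b' x 1 => "b1"
  'a' x 1 => "a1"
  'b' x 1 => "b1"
Compressed: "a1c2b1c1b1a1b1"
Compressed length: 14

14


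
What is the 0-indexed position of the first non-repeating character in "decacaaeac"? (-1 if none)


Input: decacaaeac
Character frequencies:
  'a': 4
  'c': 3
  'd': 1
  'e': 2
Scanning left to right for freq == 1:
  Position 0 ('d'): unique! => answer = 0

0


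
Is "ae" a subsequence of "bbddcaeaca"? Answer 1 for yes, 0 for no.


Check if "ae" is a subsequence of "bbddcaeaca"
Greedy scan:
  Position 0 ('b'): no match needed
  Position 1 ('b'): no match needed
  Position 2 ('d'): no match needed
  Position 3 ('d'): no match needed
  Position 4 ('c'): no match needed
  Position 5 ('a'): matches sub[0] = 'a'
  Position 6 ('e'): matches sub[1] = 'e'
  Position 7 ('a'): no match needed
  Position 8 ('c'): no match needed
  Position 9 ('a'): no match needed
All 2 characters matched => is a subsequence

1


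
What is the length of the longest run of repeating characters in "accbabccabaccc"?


Input: "accbabccabaccc"
Scanning for longest run:
  Position 1 ('c'): new char, reset run to 1
  Position 2 ('c'): continues run of 'c', length=2
  Position 3 ('b'): new char, reset run to 1
  Position 4 ('a'): new char, reset run to 1
  Position 5 ('b'): new char, reset run to 1
  Position 6 ('c'): new char, reset run to 1
  Position 7 ('c'): continues run of 'c', length=2
  Position 8 ('a'): new char, reset run to 1
  Position 9 ('b'): new char, reset run to 1
  Position 10 ('a'): new char, reset run to 1
  Position 11 ('c'): new char, reset run to 1
  Position 12 ('c'): continues run of 'c', length=2
  Position 13 ('c'): continues run of 'c', length=3
Longest run: 'c' with length 3

3


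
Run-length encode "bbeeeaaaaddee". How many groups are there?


Input: bbeeeaaaaddee
Scanning for consecutive runs:
  Group 1: 'b' x 2 (positions 0-1)
  Group 2: 'e' x 3 (positions 2-4)
  Group 3: 'a' x 4 (positions 5-8)
  Group 4: 'd' x 2 (positions 9-10)
  Group 5: 'e' x 2 (positions 11-12)
Total groups: 5

5


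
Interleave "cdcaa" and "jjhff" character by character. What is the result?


Interleaving "cdcaa" and "jjhff":
  Position 0: 'c' from first, 'j' from second => "cj"
  Position 1: 'd' from first, 'j' from second => "dj"
  Position 2: 'c' from first, 'h' from second => "ch"
  Position 3: 'a' from first, 'f' from second => "af"
  Position 4: 'a' from first, 'f' from second => "af"
Result: cjdjchafaf

cjdjchafaf


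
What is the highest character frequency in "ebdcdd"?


Input: ebdcdd
Character counts:
  'b': 1
  'c': 1
  'd': 3
  'e': 1
Maximum frequency: 3

3


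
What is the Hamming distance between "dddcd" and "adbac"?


Comparing "dddcd" and "adbac" position by position:
  Position 0: 'd' vs 'a' => differ
  Position 1: 'd' vs 'd' => same
  Position 2: 'd' vs 'b' => differ
  Position 3: 'c' vs 'a' => differ
  Position 4: 'd' vs 'c' => differ
Total differences (Hamming distance): 4

4


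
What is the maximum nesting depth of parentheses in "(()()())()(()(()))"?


Input: "(()()())()(()(()))"
Tracking depth:
  Position 0 '(': depth becomes 1
  Position 1 '(': depth becomes 2
  Position 2 ')': depth becomes 1
  Position 3 '(': depth becomes 2
  Position 4 ')': depth becomes 1
  Position 5 '(': depth becomes 2
  Position 6 ')': depth becomes 1
  Position 7 ')': depth becomes 0
  Position 8 '(': depth becomes 1
  Position 9 ')': depth becomes 0
  Position 10 '(': depth becomes 1
  Position 11 '(': depth becomes 2
  Position 12 ')': depth becomes 1
  Position 13 '(': depth becomes 2
  Position 14 '(': depth becomes 3
  Position 15 ')': depth becomes 2
  Position 16 ')': depth becomes 1
  Position 17 ')': depth becomes 0
Maximum depth reached: 3

3


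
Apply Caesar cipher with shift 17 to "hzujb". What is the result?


Caesar cipher: shift "hzujb" by 17
  'h' (pos 7) + 17 = pos 24 = 'y'
  'z' (pos 25) + 17 = pos 16 = 'q'
  'u' (pos 20) + 17 = pos 11 = 'l'
  'j' (pos 9) + 17 = pos 0 = 'a'
  'b' (pos 1) + 17 = pos 18 = 's'
Result: yqlas

yqlas


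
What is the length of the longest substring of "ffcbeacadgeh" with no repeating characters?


Input: "ffcbeacadgeh"
Sliding window (track last position of each char):
  Position 0 ('f'): window [0,0] length 1 -- new best
  Position 1 ('f'): repeat (last at 0), move window start to 1
  Position 1 ('f'): window [1,1] length 1
  Position 2 ('c'): window [1,2] length 2 -- new best
  Position 3 ('b'): window [1,3] length 3 -- new best
  Position 4 ('e'): window [1,4] length 4 -- new best
  Position 5 ('a'): window [1,5] length 5 -- new best
  Position 6 ('c'): repeat (last at 2), move window start to 3
  Position 6 ('c'): window [3,6] length 4
  Position 7 ('a'): repeat (last at 5), move window start to 6
  Position 7 ('a'): window [6,7] length 2
  Position 8 ('d'): window [6,8] length 3
  Position 9 ('g'): window [6,9] length 4
  Position 10 ('e'): window [6,10] length 5
  Position 11 ('h'): window [6,11] length 6 -- new best
Longest substring with no repeats: "cadgeh" with length 6

6


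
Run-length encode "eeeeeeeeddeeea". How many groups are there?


Input: eeeeeeeeddeeea
Scanning for consecutive runs:
  Group 1: 'e' x 8 (positions 0-7)
  Group 2: 'd' x 2 (positions 8-9)
  Group 3: 'e' x 3 (positions 10-12)
  Group 4: 'a' x 1 (positions 13-13)
Total groups: 4

4


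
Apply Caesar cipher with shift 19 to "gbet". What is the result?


Caesar cipher: shift "gbet" by 19
  'g' (pos 6) + 19 = pos 25 = 'z'
  'b' (pos 1) + 19 = pos 20 = 'u'
  'e' (pos 4) + 19 = pos 23 = 'x'
  't' (pos 19) + 19 = pos 12 = 'm'
Result: zuxm

zuxm


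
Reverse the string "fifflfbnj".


Input: fifflfbnj
Reading characters right to left:
  Position 8: 'j'
  Position 7: 'n'
  Position 6: 'b'
  Position 5: 'f'
  Position 4: 'l'
  Position 3: 'f'
  Position 2: 'f'
  Position 1: 'i'
  Position 0: 'f'
Reversed: jnbflffif

jnbflffif


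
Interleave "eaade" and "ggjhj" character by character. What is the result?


Interleaving "eaade" and "ggjhj":
  Position 0: 'e' from first, 'g' from second => "eg"
  Position 1: 'a' from first, 'g' from second => "ag"
  Position 2: 'a' from first, 'j' from second => "aj"
  Position 3: 'd' from first, 'h' from second => "dh"
  Position 4: 'e' from first, 'j' from second => "ej"
Result: egagajdhej

egagajdhej


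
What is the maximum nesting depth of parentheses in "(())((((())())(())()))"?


Input: "(())((((())())(())()))"
Tracking depth:
  Position 0 '(': depth becomes 1
  Position 1 '(': depth becomes 2
  Position 2 ')': depth becomes 1
  Position 3 ')': depth becomes 0
  Position 4 '(': depth becomes 1
  Position 5 '(': depth becomes 2
  Position 6 '(': depth becomes 3
  Position 7 '(': depth becomes 4
  Position 8 '(': depth becomes 5
  Position 9 ')': depth becomes 4
  Position 10 ')': depth becomes 3
  Position 11 '(': depth becomes 4
  Position 12 ')': depth becomes 3
  Position 13 ')': depth becomes 2
  Position 14 '(': depth becomes 3
  Position 15 '(': depth becomes 4
  Position 16 ')': depth becomes 3
  Position 17 ')': depth becomes 2
  Position 18 '(': depth becomes 3
  Position 19 ')': depth becomes 2
  Position 20 ')': depth becomes 1
  Position 21 ')': depth becomes 0
Maximum depth reached: 5

5


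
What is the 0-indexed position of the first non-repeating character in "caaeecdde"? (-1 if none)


Input: caaeecdde
Character frequencies:
  'a': 2
  'c': 2
  'd': 2
  'e': 3
Scanning left to right for freq == 1:
  Position 0 ('c'): freq=2, skip
  Position 1 ('a'): freq=2, skip
  Position 2 ('a'): freq=2, skip
  Position 3 ('e'): freq=3, skip
  Position 4 ('e'): freq=3, skip
  Position 5 ('c'): freq=2, skip
  Position 6 ('d'): freq=2, skip
  Position 7 ('d'): freq=2, skip
  Position 8 ('e'): freq=3, skip
  No unique character found => answer = -1

-1


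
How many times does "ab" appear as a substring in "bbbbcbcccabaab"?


Searching for "ab" in "bbbbcbcccabaab"
Scanning each position:
  Position 0: "bb" => no
  Position 1: "bb" => no
  Position 2: "bb" => no
  Position 3: "bc" => no
  Position 4: "cb" => no
  Position 5: "bc" => no
  Position 6: "cc" => no
  Position 7: "cc" => no
  Position 8: "ca" => no
  Position 9: "ab" => MATCH
  Position 10: "ba" => no
  Position 11: "aa" => no
  Position 12: "ab" => MATCH
Total occurrences: 2

2


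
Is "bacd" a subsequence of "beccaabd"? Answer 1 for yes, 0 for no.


Check if "bacd" is a subsequence of "beccaabd"
Greedy scan:
  Position 0 ('b'): matches sub[0] = 'b'
  Position 1 ('e'): no match needed
  Position 2 ('c'): no match needed
  Position 3 ('c'): no match needed
  Position 4 ('a'): matches sub[1] = 'a'
  Position 5 ('a'): no match needed
  Position 6 ('b'): no match needed
  Position 7 ('d'): no match needed
Only matched 2/4 characters => not a subsequence

0


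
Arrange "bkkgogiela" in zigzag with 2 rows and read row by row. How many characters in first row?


Zigzag "bkkgogiela" into 2 rows:
Placing characters:
  'b' => row 0
  'k' => row 1
  'k' => row 0
  'g' => row 1
  'o' => row 0
  'g' => row 1
  'i' => row 0
  'e' => row 1
  'l' => row 0
  'a' => row 1
Rows:
  Row 0: "bkoil"
  Row 1: "kggea"
First row length: 5

5


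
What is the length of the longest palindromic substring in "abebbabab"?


Input: "abebbabab"
Checking substrings for palindromes:
  [4:9] "babab" (len 5) => palindrome
  [1:4] "beb" (len 3) => palindrome
  [4:7] "bab" (len 3) => palindrome
  [5:8] "aba" (len 3) => palindrome
  [6:9] "bab" (len 3) => palindrome
  [3:5] "bb" (len 2) => palindrome
Longest palindromic substring: "babab" with length 5

5


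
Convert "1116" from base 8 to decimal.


Input: "1116" in base 8
Positional expansion:
  Digit '1' (value 1) x 8^3 = 512
  Digit '1' (value 1) x 8^2 = 64
  Digit '1' (value 1) x 8^1 = 8
  Digit '6' (value 6) x 8^0 = 6
Sum = 590

590


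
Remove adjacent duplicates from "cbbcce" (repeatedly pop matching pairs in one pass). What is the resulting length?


Input: cbbcce
Stack-based adjacent duplicate removal:
  Read 'c': push. Stack: c
  Read 'b': push. Stack: cb
  Read 'b': matches stack top 'b' => pop. Stack: c
  Read 'c': matches stack top 'c' => pop. Stack: (empty)
  Read 'c': push. Stack: c
  Read 'e': push. Stack: ce
Final stack: "ce" (length 2)

2


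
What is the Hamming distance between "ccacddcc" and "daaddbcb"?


Comparing "ccacddcc" and "daaddbcb" position by position:
  Position 0: 'c' vs 'd' => differ
  Position 1: 'c' vs 'a' => differ
  Position 2: 'a' vs 'a' => same
  Position 3: 'c' vs 'd' => differ
  Position 4: 'd' vs 'd' => same
  Position 5: 'd' vs 'b' => differ
  Position 6: 'c' vs 'c' => same
  Position 7: 'c' vs 'b' => differ
Total differences (Hamming distance): 5

5


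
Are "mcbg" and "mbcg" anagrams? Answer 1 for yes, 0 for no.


Strings: "mcbg", "mbcg"
Sorted first:  bcgm
Sorted second: bcgm
Sorted forms match => anagrams

1


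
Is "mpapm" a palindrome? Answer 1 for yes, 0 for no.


Input: mpapm
Reversed: mpapm
  Compare pos 0 ('m') with pos 4 ('m'): match
  Compare pos 1 ('p') with pos 3 ('p'): match
Result: palindrome

1


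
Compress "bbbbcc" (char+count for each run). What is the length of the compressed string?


Input: bbbbcc
Runs:
  'b' x 4 => "b4"
  'c' x 2 => "c2"
Compressed: "b4c2"
Compressed length: 4

4


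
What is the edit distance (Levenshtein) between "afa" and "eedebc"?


Computing edit distance: "afa" -> "eedebc"
DP table:
           e    e    d    e    b    c
      0    1    2    3    4    5    6
  a   1    1    2    3    4    5    6
  f   2    2    2    3    4    5    6
  a   3    3    3    3    4    5    6
Edit distance = dp[3][6] = 6

6


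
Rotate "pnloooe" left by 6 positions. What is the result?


Input: "pnloooe", rotate left by 6
First 6 characters: "pnlooo"
Remaining characters: "e"
Concatenate remaining + first: "e" + "pnlooo" = "epnlooo"

epnlooo


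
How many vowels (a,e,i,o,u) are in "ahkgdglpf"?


Input: ahkgdglpf
Checking each character:
  'a' at position 0: vowel (running total: 1)
  'h' at position 1: consonant
  'k' at position 2: consonant
  'g' at position 3: consonant
  'd' at position 4: consonant
  'g' at position 5: consonant
  'l' at position 6: consonant
  'p' at position 7: consonant
  'f' at position 8: consonant
Total vowels: 1

1


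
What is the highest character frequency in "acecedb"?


Input: acecedb
Character counts:
  'a': 1
  'b': 1
  'c': 2
  'd': 1
  'e': 2
Maximum frequency: 2

2


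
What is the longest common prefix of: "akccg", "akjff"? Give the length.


Words: akccg, akjff
  Position 0: all 'a' => match
  Position 1: all 'k' => match
  Position 2: ('c', 'j') => mismatch, stop
LCP = "ak" (length 2)

2


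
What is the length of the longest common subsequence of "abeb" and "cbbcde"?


LCS of "abeb" and "cbbcde"
DP table:
           c    b    b    c    d    e
      0    0    0    0    0    0    0
  a   0    0    0    0    0    0    0
  b   0    0    1    1    1    1    1
  e   0    0    1    1    1    1    2
  b   0    0    1    2    2    2    2
LCS length = dp[4][6] = 2

2


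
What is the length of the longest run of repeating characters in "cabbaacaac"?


Input: "cabbaacaac"
Scanning for longest run:
  Position 1 ('a'): new char, reset run to 1
  Position 2 ('b'): new char, reset run to 1
  Position 3 ('b'): continues run of 'b', length=2
  Position 4 ('a'): new char, reset run to 1
  Position 5 ('a'): continues run of 'a', length=2
  Position 6 ('c'): new char, reset run to 1
  Position 7 ('a'): new char, reset run to 1
  Position 8 ('a'): continues run of 'a', length=2
  Position 9 ('c'): new char, reset run to 1
Longest run: 'b' with length 2

2


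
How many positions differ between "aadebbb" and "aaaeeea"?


Comparing "aadebbb" and "aaaeeea" position by position:
  Position 0: 'a' vs 'a' => same
  Position 1: 'a' vs 'a' => same
  Position 2: 'd' vs 'a' => DIFFER
  Position 3: 'e' vs 'e' => same
  Position 4: 'b' vs 'e' => DIFFER
  Position 5: 'b' vs 'e' => DIFFER
  Position 6: 'b' vs 'a' => DIFFER
Positions that differ: 4

4


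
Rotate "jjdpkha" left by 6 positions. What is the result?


Input: "jjdpkha", rotate left by 6
First 6 characters: "jjdpkh"
Remaining characters: "a"
Concatenate remaining + first: "a" + "jjdpkh" = "ajjdpkh"

ajjdpkh


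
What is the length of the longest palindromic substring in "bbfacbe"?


Input: "bbfacbe"
Checking substrings for palindromes:
  [0:2] "bb" (len 2) => palindrome
Longest palindromic substring: "bb" with length 2

2


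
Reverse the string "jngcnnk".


Input: jngcnnk
Reading characters right to left:
  Position 6: 'k'
  Position 5: 'n'
  Position 4: 'n'
  Position 3: 'c'
  Position 2: 'g'
  Position 1: 'n'
  Position 0: 'j'
Reversed: knncgnj

knncgnj


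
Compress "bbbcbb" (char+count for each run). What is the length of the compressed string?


Input: bbbcbb
Runs:
  'b' x 3 => "b3"
  'c' x 1 => "c1"
  'b' x 2 => "b2"
Compressed: "b3c1b2"
Compressed length: 6

6


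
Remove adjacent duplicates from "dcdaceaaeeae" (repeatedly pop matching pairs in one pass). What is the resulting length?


Input: dcdaceaaeeae
Stack-based adjacent duplicate removal:
  Read 'd': push. Stack: d
  Read 'c': push. Stack: dc
  Read 'd': push. Stack: dcd
  Read 'a': push. Stack: dcda
  Read 'c': push. Stack: dcdac
  Read 'e': push. Stack: dcdace
  Read 'a': push. Stack: dcdacea
  Read 'a': matches stack top 'a' => pop. Stack: dcdace
  Read 'e': matches stack top 'e' => pop. Stack: dcdac
  Read 'e': push. Stack: dcdace
  Read 'a': push. Stack: dcdacea
  Read 'e': push. Stack: dcdaceae
Final stack: "dcdaceae" (length 8)

8


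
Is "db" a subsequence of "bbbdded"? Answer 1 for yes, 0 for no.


Check if "db" is a subsequence of "bbbdded"
Greedy scan:
  Position 0 ('b'): no match needed
  Position 1 ('b'): no match needed
  Position 2 ('b'): no match needed
  Position 3 ('d'): matches sub[0] = 'd'
  Position 4 ('d'): no match needed
  Position 5 ('e'): no match needed
  Position 6 ('d'): no match needed
Only matched 1/2 characters => not a subsequence

0


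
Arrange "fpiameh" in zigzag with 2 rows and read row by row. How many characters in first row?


Zigzag "fpiameh" into 2 rows:
Placing characters:
  'f' => row 0
  'p' => row 1
  'i' => row 0
  'a' => row 1
  'm' => row 0
  'e' => row 1
  'h' => row 0
Rows:
  Row 0: "fimh"
  Row 1: "pae"
First row length: 4

4


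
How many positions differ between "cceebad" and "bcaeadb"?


Comparing "cceebad" and "bcaeadb" position by position:
  Position 0: 'c' vs 'b' => DIFFER
  Position 1: 'c' vs 'c' => same
  Position 2: 'e' vs 'a' => DIFFER
  Position 3: 'e' vs 'e' => same
  Position 4: 'b' vs 'a' => DIFFER
  Position 5: 'a' vs 'd' => DIFFER
  Position 6: 'd' vs 'b' => DIFFER
Positions that differ: 5

5


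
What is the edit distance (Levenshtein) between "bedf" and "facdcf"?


Computing edit distance: "bedf" -> "facdcf"
DP table:
           f    a    c    d    c    f
      0    1    2    3    4    5    6
  b   1    1    2    3    4    5    6
  e   2    2    2    3    4    5    6
  d   3    3    3    3    3    4    5
  f   4    3    4    4    4    4    4
Edit distance = dp[4][6] = 4

4


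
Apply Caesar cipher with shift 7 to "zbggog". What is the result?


Caesar cipher: shift "zbggog" by 7
  'z' (pos 25) + 7 = pos 6 = 'g'
  'b' (pos 1) + 7 = pos 8 = 'i'
  'g' (pos 6) + 7 = pos 13 = 'n'
  'g' (pos 6) + 7 = pos 13 = 'n'
  'o' (pos 14) + 7 = pos 21 = 'v'
  'g' (pos 6) + 7 = pos 13 = 'n'
Result: ginnvn

ginnvn


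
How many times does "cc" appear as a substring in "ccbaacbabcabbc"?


Searching for "cc" in "ccbaacbabcabbc"
Scanning each position:
  Position 0: "cc" => MATCH
  Position 1: "cb" => no
  Position 2: "ba" => no
  Position 3: "aa" => no
  Position 4: "ac" => no
  Position 5: "cb" => no
  Position 6: "ba" => no
  Position 7: "ab" => no
  Position 8: "bc" => no
  Position 9: "ca" => no
  Position 10: "ab" => no
  Position 11: "bb" => no
  Position 12: "bc" => no
Total occurrences: 1

1


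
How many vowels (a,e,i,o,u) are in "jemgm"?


Input: jemgm
Checking each character:
  'j' at position 0: consonant
  'e' at position 1: vowel (running total: 1)
  'm' at position 2: consonant
  'g' at position 3: consonant
  'm' at position 4: consonant
Total vowels: 1

1
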